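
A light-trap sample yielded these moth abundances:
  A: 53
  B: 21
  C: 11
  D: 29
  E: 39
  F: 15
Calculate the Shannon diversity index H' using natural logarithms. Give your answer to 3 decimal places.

Total N = 53+21+11+29+39+15 = 168, so the proportions are 0.31548, 0.125, 0.06548, 0.17262, 0.23214, 0.08929 (working shown to 5 dp, full precision carried).
Each pᵢ ln pᵢ term: 0.31548×(-1.15367)=-0.36396, 0.125×(-2.07944)=-0.25993, 0.06548×(-2.72607)=-0.17849, 0.17262×(-1.75667)=-0.30323, 0.23214×(-1.46040)=-0.33902, 0.08929×(-2.41591)=-0.21571.
Sum = -1.66034, so H' = 1.660.

1.660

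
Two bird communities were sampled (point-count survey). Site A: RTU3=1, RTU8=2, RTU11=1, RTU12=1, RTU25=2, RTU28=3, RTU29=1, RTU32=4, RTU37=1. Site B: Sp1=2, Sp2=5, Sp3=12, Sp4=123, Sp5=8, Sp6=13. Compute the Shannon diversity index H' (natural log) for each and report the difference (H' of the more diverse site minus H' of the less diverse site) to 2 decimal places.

Site A: N=16, proportions 0.0625, 0.125, 0.0625, 0.0625, 0.125, 0.1875, 0.0625, 0.25, 0.0625, giving H' = 2.0467 (working shown to 4 dp, full precision carried).
Site B: N=163, proportions 0.0123, 0.0307, 0.0736, 0.7546, 0.0491, 0.0798, giving H' = 0.9150.
Difference = |2.0467 − 0.9150| = 1.1317, i.e. 1.13 to 2 decimal places.

1.13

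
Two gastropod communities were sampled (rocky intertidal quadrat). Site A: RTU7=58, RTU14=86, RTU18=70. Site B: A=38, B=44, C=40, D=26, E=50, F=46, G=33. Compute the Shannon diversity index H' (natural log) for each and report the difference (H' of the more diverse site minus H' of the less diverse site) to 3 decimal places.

Site A: N=214, proportions 0.27103, 0.40187, 0.3271, giving H' = 1.08572 (working shown to 5 dp, full precision carried).
Site B: N=277, proportions 0.13718, 0.15884, 0.1444, 0.09386, 0.18051, 0.16606, 0.11913, giving H' = 1.92690.
Difference = |1.08572 − 1.92690| = 0.84118, i.e. 0.841 to 3 decimal places.

0.841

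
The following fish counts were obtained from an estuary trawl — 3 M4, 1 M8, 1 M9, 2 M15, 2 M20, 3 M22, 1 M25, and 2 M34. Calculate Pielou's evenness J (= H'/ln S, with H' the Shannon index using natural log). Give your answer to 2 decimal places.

0.96

Total N = 3+1+1+2+2+3+1+2 = 15, so the proportions are 0.2, 0.0667, 0.0667, 0.1333, 0.1333, 0.2, 0.0667, 0.1333 (working shown to 4 dp, full precision carried).
H' = −Σ pᵢ ln pᵢ = −((-0.3219) + (-0.1805) + (-0.1805) + (-0.2687) + (-0.2687) + (-0.3219) + (-0.1805) + (-0.2687)) = 1.9913.
With S = 8 species, ln S = 2.0794, so J = 1.9913/2.0794 = 0.9576, i.e. 0.96 to 2 decimal places.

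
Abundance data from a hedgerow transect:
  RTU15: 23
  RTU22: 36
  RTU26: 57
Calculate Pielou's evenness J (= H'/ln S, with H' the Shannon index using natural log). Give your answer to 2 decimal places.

0.94

Total N = 23+36+57 = 116, so the proportions are 0.1983, 0.3103, 0.4914 (working shown to 4 dp, full precision carried).
H' = −Σ pᵢ ln pᵢ = −((-0.3208) + (-0.3631) + (-0.3491)) = 1.0331.
With S = 3 species, ln S = 1.0986, so J = 1.0331/1.0986 = 0.9404, i.e. 0.94 to 2 decimal places.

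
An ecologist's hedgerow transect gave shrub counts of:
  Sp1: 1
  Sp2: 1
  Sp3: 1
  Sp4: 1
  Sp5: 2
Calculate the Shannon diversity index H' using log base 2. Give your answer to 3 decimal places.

Total N = 1+1+1+1+2 = 6, so the proportions are 0.16667, 0.16667, 0.16667, 0.16667, 0.33333 (working shown to 5 dp, full precision carried).
Each pᵢ log₂ pᵢ term: 0.16667×(-2.58496)=-0.43083, 0.16667×(-2.58496)=-0.43083, 0.16667×(-2.58496)=-0.43083, 0.16667×(-2.58496)=-0.43083, 0.33333×(-1.58496)=-0.52832.
Sum = -2.25163, so H' = 2.252.

2.252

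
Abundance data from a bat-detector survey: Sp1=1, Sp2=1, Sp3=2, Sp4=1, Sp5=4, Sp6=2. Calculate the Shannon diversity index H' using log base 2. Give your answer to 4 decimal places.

2.3685

Total N = 1+1+2+1+4+2 = 11, so the proportions are 0.090909, 0.090909, 0.181818, 0.090909, 0.363636, 0.181818 (working shown to 6 dp, full precision carried).
Each pᵢ log₂ pᵢ term: 0.090909×(-3.459432)=-0.314494, 0.090909×(-3.459432)=-0.314494, 0.181818×(-2.459432)=-0.447169, 0.090909×(-3.459432)=-0.314494, 0.363636×(-1.459432)=-0.530702, 0.181818×(-2.459432)=-0.447169.
Sum = -2.368523, so H' = 2.3685.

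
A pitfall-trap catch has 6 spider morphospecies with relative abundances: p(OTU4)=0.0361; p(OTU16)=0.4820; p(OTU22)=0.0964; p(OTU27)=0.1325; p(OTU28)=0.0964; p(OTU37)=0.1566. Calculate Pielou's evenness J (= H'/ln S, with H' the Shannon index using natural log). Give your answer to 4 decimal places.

H' = −Σ pᵢ ln pᵢ = −((-0.119905) + (-0.351769) + (-0.225504) + (-0.267805) + (-0.225504) + (-0.290346)) = 1.480832 (working shown to 6 dp, full precision carried).
With S = 6 species, ln S = 1.791759, so J = 1.480832/1.791759 = 0.826468, i.e. 0.8265 to 4 decimal places.

0.8265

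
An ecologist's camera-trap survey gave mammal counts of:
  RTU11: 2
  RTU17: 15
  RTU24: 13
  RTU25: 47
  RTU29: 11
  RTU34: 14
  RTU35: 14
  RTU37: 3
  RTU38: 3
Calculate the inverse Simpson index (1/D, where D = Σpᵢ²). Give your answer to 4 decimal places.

4.7431

Total N = 2+15+13+47+11+14+14+3+3 = 122, so the proportions are 0.01639344, 0.12295082, 0.10655738, 0.3852459, 0.09016393, 0.1147541, 0.1147541, 0.02459016, 0.02459016 (working shown to 8 dp, full precision carried).
D = 0.01639344² + 0.12295082² + 0.10655738² + 0.3852459² + 0.09016393² + 0.1147541² + 0.1147541² + 0.02459016² + 0.02459016² = 0.00026874 + 0.01511690 + 0.01135447 + 0.14841440 + 0.00812954 + 0.01316850 + 0.01316850 + 0.00060468 + 0.00060468 = 0.21083042.
So 1/D = 4.743149, i.e. 4.7431 to 4 decimal places.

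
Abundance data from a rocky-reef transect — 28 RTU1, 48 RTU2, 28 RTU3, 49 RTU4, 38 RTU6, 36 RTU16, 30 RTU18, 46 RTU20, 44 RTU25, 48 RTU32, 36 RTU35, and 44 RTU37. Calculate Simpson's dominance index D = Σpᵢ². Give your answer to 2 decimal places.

0.09

Total N = 28+48+28+49+38+36+30+46+44+48+36+44 = 475, so the proportions are 0.0589, 0.1011, 0.0589, 0.1032, 0.08, 0.0758, 0.0632, 0.0968, 0.0926, 0.1011, 0.0758, 0.0926 (working shown to 4 dp, full precision carried).
D = 0.0589² + 0.1011² + 0.0589² + 0.1032² + 0.08² + 0.0758² + 0.0632² + 0.0968² + 0.0926² + 0.1011² + 0.0758² + 0.0926² = 0.0035 + 0.0102 + 0.0035 + 0.0106 + 0.0064 + 0.0057 + 0.0040 + 0.0094 + 0.0086 + 0.0102 + 0.0057 + 0.0086 = 0.0864.
To 2 decimal places, D = 0.09.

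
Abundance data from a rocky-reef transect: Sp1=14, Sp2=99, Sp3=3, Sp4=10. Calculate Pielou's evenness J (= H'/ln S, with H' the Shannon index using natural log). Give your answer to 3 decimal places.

Total N = 14+99+3+10 = 126, so the proportions are 0.11111, 0.78571, 0.02381, 0.07937 (working shown to 5 dp, full precision carried).
H' = −Σ pᵢ ln pᵢ = −((-0.24414) + (-0.18948) + (-0.08899) + (-0.20109)) = 0.72370.
With S = 4 species, ln S = 1.38629, so J = 0.72370/1.38629 = 0.52204, i.e. 0.522 to 3 decimal places.

0.522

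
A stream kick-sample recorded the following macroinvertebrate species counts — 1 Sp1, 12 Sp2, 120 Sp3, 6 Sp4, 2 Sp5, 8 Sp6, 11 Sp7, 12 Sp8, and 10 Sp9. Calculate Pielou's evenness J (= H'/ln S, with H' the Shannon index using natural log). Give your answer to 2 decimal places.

Total N = 1+12+120+6+2+8+11+12+10 = 182, so the proportions are 0.0055, 0.0659, 0.6593, 0.033, 0.011, 0.044, 0.0604, 0.0659, 0.0549 (working shown to 4 dp, full precision carried).
H' = −Σ pᵢ ln pᵢ = −((-0.0286) + (-0.1793) + (-0.2746) + (-0.1125) + (-0.0496) + (-0.1373) + (-0.1696) + (-0.1793) + (-0.1594)) = 1.2902.
With S = 9 species, ln S = 2.1972, so J = 1.2902/2.1972 = 0.5872, i.e. 0.59 to 2 decimal places.

0.59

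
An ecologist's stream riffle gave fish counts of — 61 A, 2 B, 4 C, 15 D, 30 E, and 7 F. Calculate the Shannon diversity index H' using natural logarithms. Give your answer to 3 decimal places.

Total N = 61+2+4+15+30+7 = 119, so the proportions are 0.51261, 0.01681, 0.03361, 0.12605, 0.2521, 0.05882 (working shown to 5 dp, full precision carried).
Each pᵢ ln pᵢ term: 0.51261×(-0.66825)=-0.34255, 0.01681×(-4.08598)=-0.06867, 0.03361×(-3.39283)=-0.11404, 0.12605×(-2.07107)=-0.26106, 0.2521×(-1.37793)=-0.34738, 0.05882×(-2.83321)=-0.16666.
Sum = -1.30036, so H' = 1.300.

1.300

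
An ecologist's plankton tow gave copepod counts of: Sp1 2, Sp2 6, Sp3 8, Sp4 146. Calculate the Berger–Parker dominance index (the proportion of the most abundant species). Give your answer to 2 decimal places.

0.90

Total N = 2+6+8+146 = 162, so the proportions are 0.0123, 0.037, 0.0494, 0.9012 (working shown to 4 dp, full precision carried).
The largest proportion is 0.9012, i.e. d = 0.90 to 2 decimal places.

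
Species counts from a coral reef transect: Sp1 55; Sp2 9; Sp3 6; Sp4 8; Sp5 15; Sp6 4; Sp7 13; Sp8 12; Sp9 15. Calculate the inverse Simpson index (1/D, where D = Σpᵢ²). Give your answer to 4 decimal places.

Total N = 55+9+6+8+15+4+13+12+15 = 137, so the proportions are 0.40145985, 0.06569343, 0.04379562, 0.05839416, 0.10948905, 0.02919708, 0.09489051, 0.08759124, 0.10948905 (working shown to 8 dp, full precision carried).
D = 0.40145985² + 0.06569343² + 0.04379562² + 0.05839416² + 0.10948905² + 0.02919708² + 0.09489051² + 0.08759124² + 0.10948905² = 0.16117001 + 0.00431563 + 0.00191806 + 0.00340988 + 0.01198785 + 0.00085247 + 0.00900421 + 0.00767223 + 0.01198785 = 0.21231818.
So 1/D = 4.709912, i.e. 4.7099 to 4 decimal places.

4.7099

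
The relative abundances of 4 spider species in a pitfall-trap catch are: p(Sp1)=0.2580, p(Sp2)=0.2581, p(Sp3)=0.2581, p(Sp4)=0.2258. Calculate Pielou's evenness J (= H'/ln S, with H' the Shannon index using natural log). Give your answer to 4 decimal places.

0.9988

H' = −Σ pᵢ ln pᵢ = −((-0.349537) + (-0.349573) + (-0.349573) + (-0.336014)) = 1.384697 (working shown to 6 dp, full precision carried).
With S = 4 species, ln S = 1.386294, so J = 1.384697/1.386294 = 0.998848, i.e. 0.9988 to 4 decimal places.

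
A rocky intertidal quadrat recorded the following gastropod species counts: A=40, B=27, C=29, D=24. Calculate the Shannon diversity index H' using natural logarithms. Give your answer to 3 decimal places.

1.367

Total N = 40+27+29+24 = 120, so the proportions are 0.33333, 0.225, 0.24167, 0.2 (working shown to 5 dp, full precision carried).
Each pᵢ ln pᵢ term: 0.33333×(-1.09861)=-0.36620, 0.225×(-1.49165)=-0.33562, 0.24167×(-1.42020)=-0.34321, 0.2×(-1.60944)=-0.32189.
Sum = -1.36693, so H' = 1.367.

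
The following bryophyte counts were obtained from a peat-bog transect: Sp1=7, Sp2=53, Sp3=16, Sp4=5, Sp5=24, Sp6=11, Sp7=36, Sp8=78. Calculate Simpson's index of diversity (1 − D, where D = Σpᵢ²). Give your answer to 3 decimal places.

Total N = 7+53+16+5+24+11+36+78 = 230, so the proportions are 0.03043, 0.23043, 0.06957, 0.02174, 0.10435, 0.04783, 0.15652, 0.33913 (working shown to 5 dp, full precision carried).
D = 0.03043² + 0.23043² + 0.06957² + 0.02174² + 0.10435² + 0.04783² + 0.15652² + 0.33913² = 0.00093 + 0.05310 + 0.00484 + 0.00047 + 0.01089 + 0.00229 + 0.02450 + 0.11501 = 0.21202.
So 1 − D = 0.78798, i.e. 0.788 to 3 decimal places.

0.788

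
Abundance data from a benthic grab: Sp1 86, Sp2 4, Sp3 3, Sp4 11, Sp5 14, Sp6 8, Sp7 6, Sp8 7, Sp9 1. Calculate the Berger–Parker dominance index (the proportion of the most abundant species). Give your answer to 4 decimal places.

0.6143

Total N = 86+4+3+11+14+8+6+7+1 = 140, so the proportions are 0.614286, 0.028571, 0.021429, 0.078571, 0.1, 0.057143, 0.042857, 0.05, 0.007143 (working shown to 6 dp, full precision carried).
The largest proportion is 0.614286, i.e. d = 0.6143 to 4 decimal places.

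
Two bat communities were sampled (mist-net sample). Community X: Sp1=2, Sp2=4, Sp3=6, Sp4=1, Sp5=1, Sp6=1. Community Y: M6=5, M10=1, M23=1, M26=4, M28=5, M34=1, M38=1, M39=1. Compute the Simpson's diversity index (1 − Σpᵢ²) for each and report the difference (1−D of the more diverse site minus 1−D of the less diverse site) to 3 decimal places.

0.066

Community X: N=15, proportions 0.133333, 0.266667, 0.4, 0.066667, 0.066667, 0.066667, giving 1−D = 0.737778 (working shown to 6 dp, full precision carried).
Community Y: N=19, proportions 0.263158, 0.052632, 0.052632, 0.210526, 0.263158, 0.052632, 0.052632, 0.052632, giving 1−D = 0.803324.
Difference = |0.737778 − 0.803324| = 0.065546, i.e. 0.066 to 3 decimal places.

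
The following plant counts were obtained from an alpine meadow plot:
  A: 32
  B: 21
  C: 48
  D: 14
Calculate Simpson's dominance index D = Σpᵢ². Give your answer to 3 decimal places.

0.300

Total N = 32+21+48+14 = 115, so the proportions are 0.27826, 0.18261, 0.41739, 0.12174 (working shown to 5 dp, full precision carried).
D = 0.27826² + 0.18261² + 0.41739² + 0.12174² = 0.07743 + 0.03335 + 0.17422 + 0.01482 = 0.29981.
To 3 decimal places, D = 0.300.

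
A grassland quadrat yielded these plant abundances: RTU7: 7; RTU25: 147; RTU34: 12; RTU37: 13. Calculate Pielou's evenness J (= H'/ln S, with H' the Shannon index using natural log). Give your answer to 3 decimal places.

Total N = 7+147+12+13 = 179, so the proportions are 0.03911, 0.82123, 0.06704, 0.07263 (working shown to 5 dp, full precision carried).
H' = −Σ pᵢ ln pᵢ = −((-0.12676) + (-0.16174) + (-0.18117) + (-0.19046)) = 0.66013.
With S = 4 species, ln S = 1.38629, so J = 0.66013/1.38629 = 0.47619, i.e. 0.476 to 3 decimal places.

0.476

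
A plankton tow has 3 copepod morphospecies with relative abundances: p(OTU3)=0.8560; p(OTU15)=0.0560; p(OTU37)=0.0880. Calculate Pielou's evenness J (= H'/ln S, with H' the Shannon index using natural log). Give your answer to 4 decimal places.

0.4628

H' = −Σ pᵢ ln pᵢ = −((-0.133095) + (-0.161415) + (-0.213877)) = 0.508387 (working shown to 6 dp, full precision carried).
With S = 3 species, ln S = 1.098612, so J = 0.508387/1.098612 = 0.462753, i.e. 0.4628 to 4 decimal places.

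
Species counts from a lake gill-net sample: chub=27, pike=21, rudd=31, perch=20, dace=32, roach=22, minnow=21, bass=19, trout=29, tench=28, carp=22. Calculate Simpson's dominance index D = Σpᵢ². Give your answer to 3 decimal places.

0.094

Total N = 27+21+31+20+32+22+21+19+29+28+22 = 272, so the proportions are 0.09926, 0.07721, 0.11397, 0.07353, 0.11765, 0.08088, 0.07721, 0.06985, 0.10662, 0.10294, 0.08088 (working shown to 5 dp, full precision carried).
D = 0.09926² + 0.07721² + 0.11397² + 0.07353² + 0.11765² + 0.08088² + 0.07721² + 0.06985² + 0.10662² + 0.10294² + 0.08088² = 0.00985 + 0.00596 + 0.01299 + 0.00541 + 0.01384 + 0.00654 + 0.00596 + 0.00488 + 0.01137 + 0.01060 + 0.00654 = 0.09394.
To 3 decimal places, D = 0.094.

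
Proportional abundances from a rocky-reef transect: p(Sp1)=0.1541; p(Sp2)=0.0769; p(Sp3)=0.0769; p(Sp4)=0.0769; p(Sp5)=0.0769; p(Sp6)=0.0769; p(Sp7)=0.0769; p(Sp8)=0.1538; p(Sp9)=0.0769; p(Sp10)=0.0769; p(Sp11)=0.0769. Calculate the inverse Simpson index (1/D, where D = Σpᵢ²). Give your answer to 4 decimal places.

9.9380

D = 0.1541² + 0.0769² + 0.0769² + 0.0769² + 0.0769² + 0.0769² + 0.0769² + 0.1538² + 0.0769² + 0.0769² + 0.0769² = 0.02374681 + 0.00591361 + 0.00591361 + 0.00591361 + 0.00591361 + 0.00591361 + 0.00591361 + 0.02365444 + 0.00591361 + 0.00591361 + 0.00591361 = 0.10062374 (working shown to 8 dp, full precision carried).
So 1/D = 9.938013, i.e. 9.9380 to 4 decimal places.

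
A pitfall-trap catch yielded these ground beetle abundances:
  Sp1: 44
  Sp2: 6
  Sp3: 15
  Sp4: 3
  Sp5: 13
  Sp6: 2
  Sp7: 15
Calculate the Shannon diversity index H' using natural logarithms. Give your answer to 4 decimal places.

Total N = 44+6+15+3+13+2+15 = 98, so the proportions are 0.44898, 0.061224, 0.153061, 0.030612, 0.132653, 0.020408, 0.153061 (working shown to 6 dp, full precision carried).
Each pᵢ ln pᵢ term: 0.44898×(-0.800778)=-0.359533, 0.061224×(-2.793208)=-0.171013, 0.153061×(-1.876917)=-0.287283, 0.030612×(-3.486355)=-0.106725, 0.132653×(-2.020018)=-0.267962, 0.020408×(-3.891820)=-0.079425, 0.153061×(-1.876917)=-0.287283.
Sum = -1.559224, so H' = 1.5592.

1.5592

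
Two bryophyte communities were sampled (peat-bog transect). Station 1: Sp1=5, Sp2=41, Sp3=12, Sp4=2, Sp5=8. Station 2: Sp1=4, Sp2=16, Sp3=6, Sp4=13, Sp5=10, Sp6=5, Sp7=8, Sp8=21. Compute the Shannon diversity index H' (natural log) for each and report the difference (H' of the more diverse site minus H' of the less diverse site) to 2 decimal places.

0.78

Station 1: N=68, proportions 0.0735, 0.6029, 0.1765, 0.0294, 0.1176, giving H' = 1.1586 (working shown to 4 dp, full precision carried).
Station 2: N=83, proportions 0.0482, 0.1928, 0.0723, 0.1566, 0.1205, 0.0602, 0.0964, 0.253, giving H' = 1.9412.
Difference = |1.1586 − 1.9412| = 0.7826, i.e. 0.78 to 2 decimal places.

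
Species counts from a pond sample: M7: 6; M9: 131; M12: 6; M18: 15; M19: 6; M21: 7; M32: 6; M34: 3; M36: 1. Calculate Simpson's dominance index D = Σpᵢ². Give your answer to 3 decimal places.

Total N = 6+131+6+15+6+7+6+3+1 = 181, so the proportions are 0.03315, 0.72376, 0.03315, 0.08287, 0.03315, 0.03867, 0.03315, 0.01657, 0.00552 (working shown to 5 dp, full precision carried).
D = 0.03315² + 0.72376² + 0.03315² + 0.08287² + 0.03315² + 0.03867² + 0.03315² + 0.01657² + 0.00552² = 0.00110 + 0.52382 + 0.00110 + 0.00687 + 0.00110 + 0.00150 + 0.00110 + 0.00027 + 0.00003 = 0.53689.
To 3 decimal places, D = 0.537.

0.537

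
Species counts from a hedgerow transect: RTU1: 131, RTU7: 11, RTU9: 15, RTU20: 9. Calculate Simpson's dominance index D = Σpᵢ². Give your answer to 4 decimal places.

Total N = 131+11+15+9 = 166, so the proportions are 0.789157, 0.066265, 0.090361, 0.054217 (working shown to 6 dp, full precision carried).
D = 0.789157² + 0.066265² + 0.090361² + 0.054217² = 0.622768 + 0.004391 + 0.008165 + 0.002939 = 0.638264.
To 4 decimal places, D = 0.6383.

0.6383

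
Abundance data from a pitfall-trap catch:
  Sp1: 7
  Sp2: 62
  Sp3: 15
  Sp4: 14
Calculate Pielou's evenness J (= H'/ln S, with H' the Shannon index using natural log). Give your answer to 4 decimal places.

Total N = 7+62+15+14 = 98, so the proportions are 0.071429, 0.632653, 0.153061, 0.142857 (working shown to 6 dp, full precision carried).
H' = −Σ pᵢ ln pᵢ = −((-0.188504) + (-0.289650) + (-0.287283) + (-0.277987)) = 1.043424.
With S = 4 species, ln S = 1.386294, so J = 1.043424/1.386294 = 0.752671, i.e. 0.7527 to 4 decimal places.

0.7527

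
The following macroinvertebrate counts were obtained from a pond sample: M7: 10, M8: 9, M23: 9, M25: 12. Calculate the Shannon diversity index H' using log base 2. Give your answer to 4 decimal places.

Total N = 10+9+9+12 = 40, so the proportions are 0.25, 0.225, 0.225, 0.3 (working shown to 6 dp, full precision carried).
Each pᵢ log₂ pᵢ term: 0.25×(-2.000000)=-0.500000, 0.225×(-2.152003)=-0.484201, 0.225×(-2.152003)=-0.484201, 0.3×(-1.736966)=-0.521090.
Sum = -1.989491, so H' = 1.9895.

1.9895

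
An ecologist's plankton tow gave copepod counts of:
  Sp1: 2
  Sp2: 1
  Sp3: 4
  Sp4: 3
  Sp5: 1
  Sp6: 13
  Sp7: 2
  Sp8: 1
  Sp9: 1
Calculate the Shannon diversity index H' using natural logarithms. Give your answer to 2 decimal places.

1.73

Total N = 2+1+4+3+1+13+2+1+1 = 28, so the proportions are 0.0714, 0.0357, 0.1429, 0.1071, 0.0357, 0.4643, 0.0714, 0.0357, 0.0357 (working shown to 4 dp, full precision carried).
Each pᵢ ln pᵢ term: 0.0714×(-2.6391)=-0.1885, 0.0357×(-3.3322)=-0.1190, 0.1429×(-1.9459)=-0.2780, 0.1071×(-2.2336)=-0.2393, 0.0357×(-3.3322)=-0.1190, 0.4643×(-0.7673)=-0.3562, 0.0714×(-2.6391)=-0.1885, 0.0357×(-3.3322)=-0.1190, 0.0357×(-3.3322)=-0.1190.
Sum = -1.7266, so H' = 1.73.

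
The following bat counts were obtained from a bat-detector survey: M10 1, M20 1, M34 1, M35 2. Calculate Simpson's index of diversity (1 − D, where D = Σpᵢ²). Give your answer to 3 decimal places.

0.720

Total N = 1+1+1+2 = 5, so the proportions are 0.2, 0.2, 0.2, 0.4 (working shown to 5 dp, full precision carried).
D = 0.2² + 0.2² + 0.2² + 0.4² = 0.04000 + 0.04000 + 0.04000 + 0.16000 = 0.28000.
So 1 − D = 0.72000, i.e. 0.720 to 3 decimal places.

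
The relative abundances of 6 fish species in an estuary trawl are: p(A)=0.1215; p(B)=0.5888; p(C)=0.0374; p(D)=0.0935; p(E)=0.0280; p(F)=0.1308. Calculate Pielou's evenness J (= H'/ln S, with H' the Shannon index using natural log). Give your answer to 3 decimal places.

0.714

H' = −Σ pᵢ ln pᵢ = −((-0.25610) + (-0.31187) + (-0.12290) + (-0.22158) + (-0.10012) + (-0.26606)) = 1.27862 (working shown to 5 dp, full precision carried).
With S = 6 species, ln S = 1.79176, so J = 1.27862/1.79176 = 0.71361, i.e. 0.714 to 3 decimal places.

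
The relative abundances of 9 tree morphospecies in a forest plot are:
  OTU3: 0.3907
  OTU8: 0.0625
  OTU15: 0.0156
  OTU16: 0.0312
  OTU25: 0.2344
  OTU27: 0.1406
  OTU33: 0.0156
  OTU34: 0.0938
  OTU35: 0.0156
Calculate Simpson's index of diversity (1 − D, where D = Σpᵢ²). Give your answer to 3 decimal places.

0.758

D = 0.3907² + 0.0625² + 0.0156² + 0.0312² + 0.2344² + 0.1406² + 0.0156² + 0.0938² + 0.0156² = 0.15265 + 0.00391 + 0.00024 + 0.00097 + 0.05494 + 0.01977 + 0.00024 + 0.00880 + 0.00024 = 0.24177 (working shown to 5 dp, full precision carried).
So 1 − D = 0.75823, i.e. 0.758 to 3 decimal places.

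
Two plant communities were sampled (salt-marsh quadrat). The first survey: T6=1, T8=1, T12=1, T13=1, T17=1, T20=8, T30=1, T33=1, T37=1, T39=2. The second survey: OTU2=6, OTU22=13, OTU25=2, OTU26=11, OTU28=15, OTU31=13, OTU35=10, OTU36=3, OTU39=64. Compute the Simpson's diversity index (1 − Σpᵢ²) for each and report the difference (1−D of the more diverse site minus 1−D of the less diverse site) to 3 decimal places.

The first survey: N=18, proportions 0.055556, 0.055556, 0.055556, 0.055556, 0.055556, 0.444444, 0.055556, 0.055556, 0.055556, 0.111111, giving 1−D = 0.765432 (working shown to 6 dp, full precision carried).
The second survey: N=137, proportions 0.043796, 0.094891, 0.014599, 0.080292, 0.109489, 0.094891, 0.072993, 0.021898, 0.467153, giving 1−D = 0.737386.
Difference = |0.765432 − 0.737386| = 0.028046, i.e. 0.028 to 3 decimal places.

0.028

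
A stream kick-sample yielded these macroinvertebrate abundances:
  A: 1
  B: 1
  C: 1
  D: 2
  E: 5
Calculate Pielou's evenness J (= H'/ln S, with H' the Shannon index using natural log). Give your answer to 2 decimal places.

0.84

Total N = 1+1+1+2+5 = 10, so the proportions are 0.1, 0.1, 0.1, 0.2, 0.5 (working shown to 4 dp, full precision carried).
H' = −Σ pᵢ ln pᵢ = −((-0.2303) + (-0.2303) + (-0.2303) + (-0.3219) + (-0.3466)) = 1.3592.
With S = 5 species, ln S = 1.6094, so J = 1.3592/1.6094 = 0.8445, i.e. 0.84 to 2 decimal places.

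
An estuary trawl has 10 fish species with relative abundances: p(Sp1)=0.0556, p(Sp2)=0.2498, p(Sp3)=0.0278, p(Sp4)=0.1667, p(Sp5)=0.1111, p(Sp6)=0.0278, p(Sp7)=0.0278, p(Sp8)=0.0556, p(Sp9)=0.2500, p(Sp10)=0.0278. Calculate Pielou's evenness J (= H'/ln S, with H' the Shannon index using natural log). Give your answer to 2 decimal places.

0.85

H' = −Σ pᵢ ln pᵢ = −((-0.1607) + (-0.3465) + (-0.0996) + (-0.2987) + (-0.2441) + (-0.0996) + (-0.0996) + (-0.1607) + (-0.3466) + (-0.0996)) = 1.9556 (working shown to 4 dp, full precision carried).
With S = 10 species, ln S = 2.3026, so J = 1.9556/2.3026 = 0.8493, i.e. 0.85 to 2 decimal places.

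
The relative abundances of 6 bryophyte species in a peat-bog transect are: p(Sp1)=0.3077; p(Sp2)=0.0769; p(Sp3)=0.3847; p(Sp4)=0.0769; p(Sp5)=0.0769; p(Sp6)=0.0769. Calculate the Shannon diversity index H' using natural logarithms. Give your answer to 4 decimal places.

1.5192

Each pᵢ ln pᵢ term (working shown to 6 dp, full precision carried): 0.3077×(-1.178630)=-0.362664, 0.0769×(-2.565249)=-0.197268, 0.3847×(-0.955291)=-0.367501, 0.0769×(-2.565249)=-0.197268, 0.0769×(-2.565249)=-0.197268, 0.0769×(-2.565249)=-0.197268.
Sum = -1.519236, so H' = 1.5192.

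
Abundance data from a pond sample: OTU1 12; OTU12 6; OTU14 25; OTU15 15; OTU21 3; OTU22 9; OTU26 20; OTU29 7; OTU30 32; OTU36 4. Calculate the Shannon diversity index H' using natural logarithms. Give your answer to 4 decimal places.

Total N = 12+6+25+15+3+9+20+7+32+4 = 133, so the proportions are 0.090226, 0.045113, 0.18797, 0.112782, 0.022556, 0.067669, 0.150376, 0.052632, 0.240602, 0.030075 (working shown to 6 dp, full precision carried).
Each pᵢ ln pᵢ term: 0.090226×(-2.405442)=-0.217032, 0.045113×(-3.098590)=-0.139786, 0.18797×(-1.671473)=-0.314187, 0.112782×(-2.182299)=-0.246124, 0.022556×(-3.791737)=-0.085528, 0.067669×(-2.693125)=-0.182242, 0.150376×(-1.894617)=-0.284905, 0.052632×(-2.944439)=-0.154970, 0.240602×(-1.424613)=-0.342764, 0.030075×(-3.504055)=-0.105385.
Sum = -2.072923, so H' = 2.0729.

2.0729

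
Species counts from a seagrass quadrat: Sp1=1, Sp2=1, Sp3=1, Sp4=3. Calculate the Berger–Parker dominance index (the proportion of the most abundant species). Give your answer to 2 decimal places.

0.50

Total N = 1+1+1+3 = 6, so the proportions are 0.1667, 0.1667, 0.1667, 0.5 (working shown to 4 dp, full precision carried).
The largest proportion is 0.5, i.e. d = 0.50 to 2 decimal places.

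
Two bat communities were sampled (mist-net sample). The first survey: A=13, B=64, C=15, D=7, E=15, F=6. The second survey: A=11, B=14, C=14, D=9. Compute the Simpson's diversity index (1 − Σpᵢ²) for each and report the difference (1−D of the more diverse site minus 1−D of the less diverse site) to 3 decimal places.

The first survey: N=120, proportions 0.10833, 0.53333, 0.125, 0.05833, 0.125, 0.05, giving 1−D = 0.66667 (working shown to 5 dp, full precision carried).
The second survey: N=48, proportions 0.22917, 0.29167, 0.29167, 0.1875, giving 1−D = 0.74219.
Difference = |0.66667 − 0.74219| = 0.07552, i.e. 0.076 to 3 decimal places.

0.076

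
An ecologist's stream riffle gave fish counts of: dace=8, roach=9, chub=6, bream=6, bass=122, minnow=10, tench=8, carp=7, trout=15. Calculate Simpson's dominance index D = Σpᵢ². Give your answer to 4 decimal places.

0.4259

Total N = 8+9+6+6+122+10+8+7+15 = 191, so the proportions are 0.041885, 0.04712, 0.031414, 0.031414, 0.638743, 0.052356, 0.041885, 0.036649, 0.078534 (working shown to 6 dp, full precision carried).
D = 0.041885² + 0.04712² + 0.031414² + 0.031414² + 0.638743² + 0.052356² + 0.041885² + 0.036649² + 0.078534² = 0.001754 + 0.002220 + 0.000987 + 0.000987 + 0.407993 + 0.002741 + 0.001754 + 0.001343 + 0.006168 = 0.425948.
To 4 decimal places, D = 0.4259.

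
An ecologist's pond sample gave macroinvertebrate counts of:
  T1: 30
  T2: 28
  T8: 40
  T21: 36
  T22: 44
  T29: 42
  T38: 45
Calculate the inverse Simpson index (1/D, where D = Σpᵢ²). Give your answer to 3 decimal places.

Total N = 30+28+40+36+44+42+45 = 265, so the proportions are 0.1132075, 0.1056604, 0.1509434, 0.1358491, 0.1660377, 0.1584906, 0.1698113 (working shown to 7 dp, full precision carried).
D = 0.1132075² + 0.1056604² + 0.1509434² + 0.1358491² + 0.1660377² + 0.1584906² + 0.1698113² = 0.0128159 + 0.0111641 + 0.0227839 + 0.0184550 + 0.0275685 + 0.0251193 + 0.0288359 = 0.1467426.
So 1/D = 6.81465, i.e. 6.815 to 3 decimal places.

6.815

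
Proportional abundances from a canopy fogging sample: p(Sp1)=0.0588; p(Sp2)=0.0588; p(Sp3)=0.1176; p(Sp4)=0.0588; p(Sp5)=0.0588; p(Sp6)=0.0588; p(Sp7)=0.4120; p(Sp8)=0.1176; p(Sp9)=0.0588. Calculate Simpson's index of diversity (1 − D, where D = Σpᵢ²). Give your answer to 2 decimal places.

D = 0.0588² + 0.0588² + 0.1176² + 0.0588² + 0.0588² + 0.0588² + 0.412² + 0.1176² + 0.0588² = 0.0035 + 0.0035 + 0.0138 + 0.0035 + 0.0035 + 0.0035 + 0.1697 + 0.0138 + 0.0035 = 0.2181 (working shown to 4 dp, full precision carried).
So 1 − D = 0.7819, i.e. 0.78 to 2 decimal places.

0.78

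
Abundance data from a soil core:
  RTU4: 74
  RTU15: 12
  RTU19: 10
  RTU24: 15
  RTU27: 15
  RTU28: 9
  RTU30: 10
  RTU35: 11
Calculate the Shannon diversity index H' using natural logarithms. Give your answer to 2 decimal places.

1.71

Total N = 74+12+10+15+15+9+10+11 = 156, so the proportions are 0.4744, 0.0769, 0.0641, 0.0962, 0.0962, 0.0577, 0.0641, 0.0705 (working shown to 4 dp, full precision carried).
Each pᵢ ln pᵢ term: 0.4744×(-0.7458)=-0.3538, 0.0769×(-2.5649)=-0.1973, 0.0641×(-2.7473)=-0.1761, 0.0962×(-2.3418)=-0.2252, 0.0962×(-2.3418)=-0.2252, 0.0577×(-2.8526)=-0.1646, 0.0641×(-2.7473)=-0.1761, 0.0705×(-2.6520)=-0.1870.
Sum = -1.7052, so H' = 1.71.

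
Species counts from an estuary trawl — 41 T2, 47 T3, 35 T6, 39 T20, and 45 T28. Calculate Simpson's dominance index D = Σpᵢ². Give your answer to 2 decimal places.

Total N = 41+47+35+39+45 = 207, so the proportions are 0.1981, 0.2271, 0.1691, 0.1884, 0.2174 (working shown to 4 dp, full precision carried).
D = 0.1981² + 0.2271² + 0.1691² + 0.1884² + 0.2174² = 0.0392 + 0.0516 + 0.0286 + 0.0355 + 0.0473 = 0.2021.
To 2 decimal places, D = 0.20.

0.20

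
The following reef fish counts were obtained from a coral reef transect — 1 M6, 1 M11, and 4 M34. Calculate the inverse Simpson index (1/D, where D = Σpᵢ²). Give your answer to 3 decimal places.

2.000

Total N = 1+1+4 = 6, so the proportions are 0.166667, 0.166667, 0.666667 (working shown to 6 dp, full precision carried).
D = 0.166667² + 0.166667² + 0.666667² = 0.027778 + 0.027778 + 0.444444 = 0.500000.
So 1/D = 2.00000, i.e. 2.000 to 3 decimal places.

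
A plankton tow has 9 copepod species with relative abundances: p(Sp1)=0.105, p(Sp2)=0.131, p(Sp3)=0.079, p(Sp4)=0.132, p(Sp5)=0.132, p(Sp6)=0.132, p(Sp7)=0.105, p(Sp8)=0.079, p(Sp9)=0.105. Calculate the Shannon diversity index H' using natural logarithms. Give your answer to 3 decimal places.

2.179

Each pᵢ ln pᵢ term (working shown to 5 dp, full precision carried): 0.105×(-2.25379)=-0.23665, 0.131×(-2.03256)=-0.26627, 0.079×(-2.53831)=-0.20053, 0.132×(-2.02495)=-0.26729, 0.132×(-2.02495)=-0.26729, 0.132×(-2.02495)=-0.26729, 0.105×(-2.25379)=-0.23665, 0.079×(-2.53831)=-0.20053, 0.105×(-2.25379)=-0.23665.
Sum = -2.17914, so H' = 2.179.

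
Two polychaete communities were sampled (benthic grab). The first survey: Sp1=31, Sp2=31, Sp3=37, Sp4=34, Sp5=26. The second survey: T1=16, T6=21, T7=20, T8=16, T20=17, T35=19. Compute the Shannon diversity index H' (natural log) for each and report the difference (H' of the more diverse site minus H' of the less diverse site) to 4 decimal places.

0.1833

The first survey: N=159, proportions 0.194969, 0.194969, 0.232704, 0.213836, 0.163522, giving H' = 1.602754 (working shown to 6 dp, full precision carried).
The second survey: N=109, proportions 0.146789, 0.192661, 0.183486, 0.146789, 0.155963, 0.174312, giving H' = 1.786014.
Difference = |1.602754 − 1.786014| = 0.183260, i.e. 0.1833 to 4 decimal places.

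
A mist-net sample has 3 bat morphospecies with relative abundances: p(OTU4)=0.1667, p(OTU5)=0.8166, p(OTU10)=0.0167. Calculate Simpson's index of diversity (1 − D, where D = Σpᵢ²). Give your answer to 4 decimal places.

D = 0.1667² + 0.8166² + 0.0167² = 0.027789 + 0.666836 + 0.000279 = 0.694903 (working shown to 6 dp, full precision carried).
So 1 − D = 0.305097, i.e. 0.3051 to 4 decimal places.

0.3051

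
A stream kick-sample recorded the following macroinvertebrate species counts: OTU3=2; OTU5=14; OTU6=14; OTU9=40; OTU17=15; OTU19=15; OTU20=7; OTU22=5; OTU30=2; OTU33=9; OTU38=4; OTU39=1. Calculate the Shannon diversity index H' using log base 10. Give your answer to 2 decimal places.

Total N = 2+14+14+40+15+15+7+5+2+9+4+1 = 128, so the proportions are 0.0156, 0.1094, 0.1094, 0.3125, 0.1172, 0.1172, 0.0547, 0.0391, 0.0156, 0.0703, 0.0312, 0.0078 (working shown to 4 dp, full precision carried).
Each pᵢ log₁₀ pᵢ term: 0.0156×(-1.8062)=-0.0282, 0.1094×(-0.9611)=-0.1051, 0.1094×(-0.9611)=-0.1051, 0.3125×(-0.5051)=-0.1579, 0.1172×(-0.9311)=-0.1091, 0.1172×(-0.9311)=-0.1091, 0.0547×(-1.2621)=-0.0690, 0.0391×(-1.4082)=-0.0550, 0.0156×(-1.8062)=-0.0282, 0.0703×(-1.1530)=-0.0811, 0.0312×(-1.5051)=-0.0470, 0.0078×(-2.1072)=-0.0165.
Sum = -0.9114, so H' = 0.91.

0.91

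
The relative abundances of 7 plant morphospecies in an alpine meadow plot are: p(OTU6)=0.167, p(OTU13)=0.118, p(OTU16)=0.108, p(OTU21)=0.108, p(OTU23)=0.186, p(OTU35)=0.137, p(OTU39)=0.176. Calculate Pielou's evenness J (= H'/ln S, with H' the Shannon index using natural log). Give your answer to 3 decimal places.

H' = −Σ pᵢ ln pᵢ = −((-0.29889) + (-0.25217) + (-0.24037) + (-0.24037) + (-0.31285) + (-0.27233) + (-0.30576)) = 1.92274 (working shown to 5 dp, full precision carried).
With S = 7 species, ln S = 1.94591, so J = 1.92274/1.94591 = 0.98809, i.e. 0.988 to 3 decimal places.

0.988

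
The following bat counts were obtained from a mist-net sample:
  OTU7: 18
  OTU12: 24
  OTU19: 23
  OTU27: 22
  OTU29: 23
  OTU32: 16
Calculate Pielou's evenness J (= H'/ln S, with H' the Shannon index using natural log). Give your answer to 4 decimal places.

Total N = 18+24+23+22+23+16 = 126, so the proportions are 0.142857, 0.190476, 0.18254, 0.174603, 0.18254, 0.126984 (working shown to 6 dp, full precision carried).
H' = −Σ pᵢ ln pᵢ = −((-0.277987) + (-0.315853) + (-0.310461) + (-0.304724) + (-0.310461) + (-0.262056)) = 1.781543.
With S = 6 species, ln S = 1.791759, so J = 1.781543/1.791759 = 0.994298, i.e. 0.9943 to 4 decimal places.

0.9943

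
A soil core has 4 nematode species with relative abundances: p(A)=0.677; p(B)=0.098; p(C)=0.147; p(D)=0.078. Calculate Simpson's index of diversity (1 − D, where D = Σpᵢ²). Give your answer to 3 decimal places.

D = 0.677² + 0.098² + 0.147² + 0.078² = 0.45833 + 0.00960 + 0.02161 + 0.00608 = 0.49563 (working shown to 5 dp, full precision carried).
So 1 − D = 0.50437, i.e. 0.504 to 3 decimal places.

0.504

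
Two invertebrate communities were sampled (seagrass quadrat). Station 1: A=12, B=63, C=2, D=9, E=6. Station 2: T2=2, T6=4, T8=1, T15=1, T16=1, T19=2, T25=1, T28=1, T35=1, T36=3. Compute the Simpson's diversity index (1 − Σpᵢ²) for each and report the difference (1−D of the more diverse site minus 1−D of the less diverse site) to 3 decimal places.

0.365

Station 1: N=92, proportions 0.13043, 0.68478, 0.02174, 0.09783, 0.06522, giving 1−D = 0.49976 (working shown to 5 dp, full precision carried).
Station 2: N=17, proportions 0.11765, 0.23529, 0.05882, 0.05882, 0.05882, 0.11765, 0.05882, 0.05882, 0.05882, 0.17647, giving 1−D = 0.86505.
Difference = |0.49976 − 0.86505| = 0.36529, i.e. 0.365 to 3 decimal places.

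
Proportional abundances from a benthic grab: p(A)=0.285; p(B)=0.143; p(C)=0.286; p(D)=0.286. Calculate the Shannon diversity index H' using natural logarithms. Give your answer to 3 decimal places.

1.352

Each pᵢ ln pᵢ term (working shown to 5 dp, full precision carried): 0.285×(-1.25527)=-0.35775, 0.143×(-1.94491)=-0.27812, 0.286×(-1.25176)=-0.35800, 0.286×(-1.25176)=-0.35800.
Sum = -1.35188, so H' = 1.352.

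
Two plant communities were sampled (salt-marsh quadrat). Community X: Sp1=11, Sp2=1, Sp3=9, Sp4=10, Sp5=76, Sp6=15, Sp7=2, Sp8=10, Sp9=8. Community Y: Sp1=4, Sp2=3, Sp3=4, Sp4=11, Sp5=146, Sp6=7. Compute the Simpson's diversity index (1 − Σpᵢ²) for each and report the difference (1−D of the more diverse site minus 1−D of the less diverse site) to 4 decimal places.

0.3820

Community X: N=142, proportions 0.077465, 0.007042, 0.06338, 0.070423, 0.535211, 0.105634, 0.014085, 0.070423, 0.056338, giving 1−D = 0.679032 (working shown to 6 dp, full precision carried).
Community Y: N=175, proportions 0.022857, 0.017143, 0.022857, 0.062857, 0.834286, 0.04, giving 1−D = 0.297078.
Difference = |0.679032 − 0.297078| = 0.381954, i.e. 0.3820 to 4 decimal places.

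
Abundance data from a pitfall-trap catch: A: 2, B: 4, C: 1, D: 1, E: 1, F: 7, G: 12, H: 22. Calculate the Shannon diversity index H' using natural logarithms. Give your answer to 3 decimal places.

Total N = 2+4+1+1+1+7+12+22 = 50, so the proportions are 0.04, 0.08, 0.02, 0.02, 0.02, 0.14, 0.24, 0.44 (working shown to 5 dp, full precision carried).
Each pᵢ ln pᵢ term: 0.04×(-3.21888)=-0.12876, 0.08×(-2.52573)=-0.20206, 0.02×(-3.91202)=-0.07824, 0.02×(-3.91202)=-0.07824, 0.02×(-3.91202)=-0.07824, 0.14×(-1.96611)=-0.27526, 0.24×(-1.42712)=-0.34251, 0.44×(-0.82098)=-0.36123.
Sum = -1.54453, so H' = 1.545.

1.545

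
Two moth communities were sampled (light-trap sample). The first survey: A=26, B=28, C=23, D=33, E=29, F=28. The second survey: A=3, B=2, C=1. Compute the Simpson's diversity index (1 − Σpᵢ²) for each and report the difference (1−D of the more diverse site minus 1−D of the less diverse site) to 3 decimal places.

0.220

The first survey: N=167, proportions 0.15569, 0.16766, 0.13772, 0.1976, 0.17365, 0.16766, giving 1−D = 0.83137 (working shown to 5 dp, full precision carried).
The second survey: N=6, proportions 0.5, 0.33333, 0.16667, giving 1−D = 0.61111.
Difference = |0.83137 − 0.61111| = 0.22026, i.e. 0.220 to 3 decimal places.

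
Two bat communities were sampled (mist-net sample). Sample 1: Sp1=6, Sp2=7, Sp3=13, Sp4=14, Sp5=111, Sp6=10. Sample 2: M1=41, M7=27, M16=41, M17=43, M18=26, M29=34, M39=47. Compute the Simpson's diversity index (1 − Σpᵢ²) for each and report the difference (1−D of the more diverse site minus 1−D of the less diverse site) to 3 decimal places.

0.348

Sample 1: N=161, proportions 0.03727, 0.04348, 0.08075, 0.08696, 0.68944, 0.06211, giving 1−D = 0.50345 (working shown to 5 dp, full precision carried).
Sample 2: N=259, proportions 0.1583, 0.10425, 0.1583, 0.16602, 0.10039, 0.13127, 0.18147, giving 1−D = 0.85121.
Difference = |0.50345 − 0.85121| = 0.34776, i.e. 0.348 to 3 decimal places.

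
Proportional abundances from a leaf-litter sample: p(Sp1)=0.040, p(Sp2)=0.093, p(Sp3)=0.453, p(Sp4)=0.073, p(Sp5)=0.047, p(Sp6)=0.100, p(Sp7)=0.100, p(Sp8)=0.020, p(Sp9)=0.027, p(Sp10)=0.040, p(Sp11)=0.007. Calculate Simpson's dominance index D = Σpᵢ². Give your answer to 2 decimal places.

D = 0.04² + 0.093² + 0.453² + 0.073² + 0.047² + 0.1² + 0.1² + 0.02² + 0.027² + 0.04² + 0.007² = 0.0016 + 0.0086 + 0.2052 + 0.0053 + 0.0022 + 0.0100 + 0.0100 + 0.0004 + 0.0007 + 0.0016 + 0.0000 = 0.2458 (working shown to 4 dp, full precision carried).
To 2 decimal places, D = 0.25.

0.25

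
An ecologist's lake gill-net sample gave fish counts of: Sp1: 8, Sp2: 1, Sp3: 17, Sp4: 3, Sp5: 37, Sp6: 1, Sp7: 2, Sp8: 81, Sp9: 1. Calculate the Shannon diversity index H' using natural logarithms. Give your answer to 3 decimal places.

1.315

Total N = 8+1+17+3+37+1+2+81+1 = 151, so the proportions are 0.05298, 0.00662, 0.11258, 0.01987, 0.24503, 0.00662, 0.01325, 0.53642, 0.00662 (working shown to 5 dp, full precision carried).
Each pᵢ ln pᵢ term: 0.05298×(-2.93784)=-0.15565, 0.00662×(-5.01728)=-0.03323, 0.11258×(-2.18407)=-0.24589, 0.01987×(-3.91867)=-0.07785, 0.24503×(-1.40636)=-0.34461, 0.00662×(-5.01728)=-0.03323, 0.01325×(-4.32413)=-0.05727, 0.53642×(-0.62283)=-0.33410, 0.00662×(-5.01728)=-0.03323.
Sum = -1.31505, so H' = 1.315.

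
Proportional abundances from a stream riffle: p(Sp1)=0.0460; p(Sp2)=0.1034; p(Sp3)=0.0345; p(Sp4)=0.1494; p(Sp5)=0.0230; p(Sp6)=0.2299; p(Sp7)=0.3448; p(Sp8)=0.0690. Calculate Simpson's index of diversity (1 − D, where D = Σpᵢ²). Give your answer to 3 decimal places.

0.787

D = 0.046² + 0.1034² + 0.0345² + 0.1494² + 0.023² + 0.2299² + 0.3448² + 0.069² = 0.00212 + 0.01069 + 0.00119 + 0.02232 + 0.00053 + 0.05285 + 0.11889 + 0.00476 = 0.21335 (working shown to 5 dp, full precision carried).
So 1 − D = 0.78665, i.e. 0.787 to 3 decimal places.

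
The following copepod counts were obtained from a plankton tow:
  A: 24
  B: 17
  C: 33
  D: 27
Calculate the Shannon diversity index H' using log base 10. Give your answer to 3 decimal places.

0.590

Total N = 24+17+33+27 = 101, so the proportions are 0.23762, 0.16832, 0.32673, 0.26733 (working shown to 5 dp, full precision carried).
Each pᵢ log₁₀ pᵢ term: 0.23762×(-0.62411)=-0.14830, 0.16832×(-0.77387)=-0.13026, 0.32673×(-0.48581)=-0.15873, 0.26733×(-0.57296)=-0.15317.
Sum = -0.59046, so H' = 0.590.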